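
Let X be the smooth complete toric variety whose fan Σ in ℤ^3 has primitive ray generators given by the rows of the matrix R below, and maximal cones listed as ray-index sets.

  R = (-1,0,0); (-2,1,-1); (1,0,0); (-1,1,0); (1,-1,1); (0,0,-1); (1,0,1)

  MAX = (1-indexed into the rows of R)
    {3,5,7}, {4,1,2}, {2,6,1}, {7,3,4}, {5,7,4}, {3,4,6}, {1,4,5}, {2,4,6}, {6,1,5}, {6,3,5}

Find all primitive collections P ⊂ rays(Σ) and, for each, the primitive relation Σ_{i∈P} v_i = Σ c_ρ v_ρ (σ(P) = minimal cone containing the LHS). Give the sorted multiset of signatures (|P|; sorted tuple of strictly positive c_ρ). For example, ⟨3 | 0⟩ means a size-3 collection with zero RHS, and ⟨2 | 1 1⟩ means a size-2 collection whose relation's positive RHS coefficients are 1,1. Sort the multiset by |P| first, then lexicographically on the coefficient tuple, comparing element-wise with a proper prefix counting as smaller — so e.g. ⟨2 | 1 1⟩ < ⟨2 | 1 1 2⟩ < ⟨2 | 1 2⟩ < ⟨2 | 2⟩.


Minimal non-faces — 9 found among 7 rays, 10 max cones:

  {1,3}:  v_{1} + v_{3} = 0 — sig = ⟨2 | 0⟩
  {2,5}:  v_{2} + v_{5} = v_{1} — sig = ⟨2 | 1⟩
  {2,7}:  v_{2} + v_{7} = v_{4} — sig = ⟨2 | 1⟩
  {6,7}:  v_{6} + v_{7} = v_{3} — sig = ⟨2 | 1⟩
  {1,7}:  v_{1} + v_{7} = v_{4} + v_{5} — sig = ⟨2 | 1 1⟩
  {2,3}:  v_{2} + v_{3} = v_{4} + v_{6} — sig = ⟨2 | 1 1⟩
  {4,5,6}:  v_{4} + v_{5} + v_{6} = 0 — sig = ⟨3 | 0⟩
  {1,4,6}:  v_{1} + v_{4} + v_{6} = v_{2} — sig = ⟨3 | 1⟩
  {3,4,5}:  v_{3} + v_{4} + v_{5} = v_{7} — sig = ⟨3 | 1⟩

Sorted signature multiset PRS(X):
[⟨2 | 0⟩, ⟨2 | 1⟩, ⟨2 | 1⟩, ⟨2 | 1⟩, ⟨2 | 1 1⟩, ⟨2 | 1 1⟩, ⟨3 | 0⟩, ⟨3 | 1⟩, ⟨3 | 1⟩]


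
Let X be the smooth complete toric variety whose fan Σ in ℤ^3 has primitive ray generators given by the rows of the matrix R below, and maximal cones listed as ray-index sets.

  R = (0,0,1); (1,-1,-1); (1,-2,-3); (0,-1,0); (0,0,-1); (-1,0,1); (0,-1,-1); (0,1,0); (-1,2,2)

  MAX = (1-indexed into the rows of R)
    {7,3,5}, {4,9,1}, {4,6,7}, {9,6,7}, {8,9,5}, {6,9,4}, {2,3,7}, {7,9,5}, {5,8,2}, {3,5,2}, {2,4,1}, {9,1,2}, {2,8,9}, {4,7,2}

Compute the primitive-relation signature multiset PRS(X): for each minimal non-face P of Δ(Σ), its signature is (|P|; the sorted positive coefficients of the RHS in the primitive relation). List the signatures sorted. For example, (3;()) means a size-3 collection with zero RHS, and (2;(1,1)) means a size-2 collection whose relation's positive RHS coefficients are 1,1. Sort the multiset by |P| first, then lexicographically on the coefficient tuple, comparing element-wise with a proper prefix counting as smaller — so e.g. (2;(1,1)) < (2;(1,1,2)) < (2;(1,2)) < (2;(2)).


20 collections generate NE(X_Σ); each relation:

  P={1,5}:  v_{1} + v_{5} = 0 ; sig = (2;())
  P={4,8}:  v_{4} + v_{8} = 0 ; sig = (2;())
  P={1,7}:  v_{1} + v_{7} = v_{4} ; sig = (2;(1))
  P={2,6}:  v_{2} + v_{6} = v_{4} ; sig = (2;(1))
  P={3,9}:  v_{3} + v_{9} = v_{5} ; sig = (2;(1))
  P={4,5}:  v_{4} + v_{5} = v_{7} ; sig = (2;(1))
  P={7,8}:  v_{7} + v_{8} = v_{5} ; sig = (2;(1))
  P={1,3}:  v_{1} + v_{3} = v_{2} + v_{7} ; sig = (2;(1,1))
  P={1,8}:  v_{1} + v_{8} = v_{2} + v_{9} ; sig = (2;(1,1))
  P={6,8}:  v_{6} + v_{8} = v_{7} + v_{9} ; sig = (2;(1,1))
  P={1,6}:  v_{1} + v_{6} = 2·v_{4} + v_{9} ; sig = (2;(1,2))
  P={3,4}:  v_{3} + v_{4} = v_{2} + 2·v_{7} ; sig = (2;(1,2))
  P={3,8}:  v_{3} + v_{8} = v_{2} + 2·v_{5} ; sig = (2;(1,2))
  P={5,6}:  v_{5} + v_{6} = 2·v_{7} + v_{9} ; sig = (2;(1,2))
  P={3,6}:  v_{3} + v_{6} = 2·v_{7} ; sig = (2;(2))
  P={2,7,9}:  v_{2} + v_{7} + v_{9} = 0 ; sig = (3;())
  P={2,4,9}:  v_{2} + v_{4} + v_{9} = v_{1} ; sig = (3;(1))
  P={2,5,7}:  v_{2} + v_{5} + v_{7} = v_{3} ; sig = (3;(1))
  P={2,5,9}:  v_{2} + v_{5} + v_{9} = v_{8} ; sig = (3;(1))
  P={4,7,9}:  v_{4} + v_{7} + v_{9} = v_{6} ; sig = (3;(1))

Hence PRS(X_Σ) =
    (2;())
    (2;())
    (2;(1))
    (2;(1))
    (2;(1))
    (2;(1))
    (2;(1))
    (2;(1,1))
    (2;(1,1))
    (2;(1,1))
    (2;(1,2))
    (2;(1,2))
    (2;(1,2))
    (2;(1,2))
    (2;(2))
    (3;())
    (3;(1))
    (3;(1))
    (3;(1))
    (3;(1))


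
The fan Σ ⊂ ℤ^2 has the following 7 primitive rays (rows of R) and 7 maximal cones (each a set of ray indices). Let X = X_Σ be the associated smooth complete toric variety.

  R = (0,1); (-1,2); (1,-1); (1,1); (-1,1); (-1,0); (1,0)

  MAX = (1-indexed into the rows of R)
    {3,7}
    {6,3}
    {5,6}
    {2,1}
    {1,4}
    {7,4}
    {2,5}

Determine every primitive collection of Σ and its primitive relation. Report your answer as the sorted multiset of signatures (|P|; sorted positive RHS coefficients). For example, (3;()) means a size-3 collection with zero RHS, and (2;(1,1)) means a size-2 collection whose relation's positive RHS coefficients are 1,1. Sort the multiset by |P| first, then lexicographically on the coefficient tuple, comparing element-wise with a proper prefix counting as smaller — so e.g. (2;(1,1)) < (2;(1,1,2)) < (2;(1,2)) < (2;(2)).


14 minimal non-faces of Δ(Σ) (on 7 rays):

  P = {3,5}:  v_{3} + v_{5} = 0  →  sig = (2;())
  P = {6,7}:  v_{6} + v_{7} = 0  →  sig = (2;())
  P = {1,3}:  v_{1} + v_{3} = v_{7}  →  sig = (2;(1))
  P = {1,5}:  v_{1} + v_{5} = v_{2}  →  sig = (2;(1))
  P = {1,6}:  v_{1} + v_{6} = v_{5}  →  sig = (2;(1))
  P = {1,7}:  v_{1} + v_{7} = v_{4}  →  sig = (2;(1))
  P = {2,3}:  v_{2} + v_{3} = v_{1}  →  sig = (2;(1))
  P = {4,6}:  v_{4} + v_{6} = v_{1}  →  sig = (2;(1))
  P = {5,7}:  v_{5} + v_{7} = v_{1}  →  sig = (2;(1))
  P = {2,6}:  v_{2} + v_{6} = 2·v_{5}  →  sig = (2;(2))
  P = {2,7}:  v_{2} + v_{7} = 2·v_{1}  →  sig = (2;(2))
  P = {3,4}:  v_{3} + v_{4} = 2·v_{7}  →  sig = (2;(2))
  P = {4,5}:  v_{4} + v_{5} = 2·v_{1}  →  sig = (2;(2))
  P = {2,4}:  v_{2} + v_{4} = 3·v_{1}  →  sig = (2;(3))

Hence PRS(X_Σ) =
    |P|=2: 14 collections, coeffs (), (), (1), (1), (1), (1), (1), (1), (1), (2), (2), (2), (2), (3)


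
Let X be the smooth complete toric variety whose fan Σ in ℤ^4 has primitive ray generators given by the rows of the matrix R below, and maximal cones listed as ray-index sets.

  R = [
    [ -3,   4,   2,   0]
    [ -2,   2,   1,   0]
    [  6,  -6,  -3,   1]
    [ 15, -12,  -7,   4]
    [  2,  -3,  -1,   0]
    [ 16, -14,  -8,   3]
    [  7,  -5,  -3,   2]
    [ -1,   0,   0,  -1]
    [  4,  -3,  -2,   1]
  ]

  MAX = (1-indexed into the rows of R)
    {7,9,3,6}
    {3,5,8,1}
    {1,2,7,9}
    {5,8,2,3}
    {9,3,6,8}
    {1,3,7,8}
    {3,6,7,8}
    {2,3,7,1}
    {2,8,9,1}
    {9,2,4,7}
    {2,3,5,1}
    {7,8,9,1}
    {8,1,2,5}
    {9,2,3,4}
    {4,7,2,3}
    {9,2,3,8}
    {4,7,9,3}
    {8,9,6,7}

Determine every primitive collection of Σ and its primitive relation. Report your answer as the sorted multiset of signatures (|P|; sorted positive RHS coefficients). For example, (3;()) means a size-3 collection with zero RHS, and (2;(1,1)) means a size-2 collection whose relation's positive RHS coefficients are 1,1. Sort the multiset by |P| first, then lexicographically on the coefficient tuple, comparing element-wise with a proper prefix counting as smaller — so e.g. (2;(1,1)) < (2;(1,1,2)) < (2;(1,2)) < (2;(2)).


|primitive collections| = 14. Relations:

  • {5,9}:  v_{5} + v_{9} = v_{3}  ⟹  sig = (2;(1))
  • {4,5}:  v_{4} + v_{5} = v_{2} + 2·v_{3} + v_{7}  ⟹  sig = (2;(1,1,2))
  • {5,6}:  v_{5} + v_{6} = 2·v_{3} + v_{7} + v_{8}  ⟹  sig = (2;(1,1,2))
  • {1,4}:  v_{1} + v_{4} = v_{2} + 2·v_{7}  ⟹  sig = (2;(1,2))
  • {1,6}:  v_{1} + v_{6} = 2·v_{7} + v_{8}  ⟹  sig = (2;(1,2))
  • {2,6}:  v_{2} + v_{6} = v_{3} + 2·v_{9}  ⟹  sig = (2;(1,2))
  • {4,8}:  v_{4} + v_{8} = v_{3} + 2·v_{9}  ⟹  sig = (2;(1,2))
  • {5,7}:  v_{5} + v_{7} = v_{1} + 2·v_{3}  ⟹  sig = (2;(1,2))
  • {4,6}:  v_{4} + v_{6} = 2·v_{3} + v_{7} + 3·v_{9}  ⟹  sig = (2;(1,2,3))
  • {1,3,9}:  v_{1} + v_{3} + v_{9} = v_{7}  ⟹  sig = (3;(1))
  • {2,7,8}:  v_{2} + v_{7} + v_{8} = v_{9}  ⟹  sig = (3;(1))
  • {1,2,3,8}:  v_{1} + v_{2} + v_{3} + v_{8} = 0  ⟹  sig = (4;())
  • {2,3,7,9}:  v_{2} + v_{3} + v_{7} + v_{9} = v_{4}  ⟹  sig = (4;(1))
  • {3,7,8,9}:  v_{3} + v_{7} + v_{8} + v_{9} = v_{6}  ⟹  sig = (4;(1))

Sorted signature multiset PRS(X):
    (2;(1))
    (2;(1,1,2))
    (2;(1,1,2))
    (2;(1,2))
    (2;(1,2))
    (2;(1,2))
    (2;(1,2))
    (2;(1,2))
    (2;(1,2,3))
    (3;(1))
    (3;(1))
    (4;())
    (4;(1))
    (4;(1))


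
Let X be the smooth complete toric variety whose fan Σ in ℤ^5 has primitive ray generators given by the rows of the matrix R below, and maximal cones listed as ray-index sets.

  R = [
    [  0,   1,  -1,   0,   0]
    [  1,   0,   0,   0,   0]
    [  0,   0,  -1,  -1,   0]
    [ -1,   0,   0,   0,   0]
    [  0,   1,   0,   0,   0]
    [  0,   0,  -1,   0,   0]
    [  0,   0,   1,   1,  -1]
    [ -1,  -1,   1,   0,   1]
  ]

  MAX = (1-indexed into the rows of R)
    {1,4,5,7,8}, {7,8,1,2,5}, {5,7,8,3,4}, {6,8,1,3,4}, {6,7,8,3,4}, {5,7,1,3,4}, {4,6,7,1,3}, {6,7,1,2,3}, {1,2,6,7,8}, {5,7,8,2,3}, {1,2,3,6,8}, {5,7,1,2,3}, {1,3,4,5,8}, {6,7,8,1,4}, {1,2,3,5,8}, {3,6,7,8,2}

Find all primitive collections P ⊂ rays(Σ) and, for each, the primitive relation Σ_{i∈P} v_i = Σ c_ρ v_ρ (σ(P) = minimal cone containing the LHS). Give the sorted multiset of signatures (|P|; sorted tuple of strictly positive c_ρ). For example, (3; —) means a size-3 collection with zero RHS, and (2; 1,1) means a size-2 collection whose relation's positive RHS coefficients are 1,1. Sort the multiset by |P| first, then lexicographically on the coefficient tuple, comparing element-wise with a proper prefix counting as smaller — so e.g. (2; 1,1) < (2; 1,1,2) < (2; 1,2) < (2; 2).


3 minimal non-faces of Δ(Σ) (on 8 rays):

  {2,4}:  v_{2} + v_{4} = 0 — sig = (2; —)
  {5,6}:  v_{5} + v_{6} = v_{1} — sig = (2; 1)
  {1,3,7,8}:  v_{1} + v_{3} + v_{7} + v_{8} = v_{4} — sig = (4; 1)

Sorted signature multiset PRS(X):
    (2; —)
    (2; 1)
    (4; 1)


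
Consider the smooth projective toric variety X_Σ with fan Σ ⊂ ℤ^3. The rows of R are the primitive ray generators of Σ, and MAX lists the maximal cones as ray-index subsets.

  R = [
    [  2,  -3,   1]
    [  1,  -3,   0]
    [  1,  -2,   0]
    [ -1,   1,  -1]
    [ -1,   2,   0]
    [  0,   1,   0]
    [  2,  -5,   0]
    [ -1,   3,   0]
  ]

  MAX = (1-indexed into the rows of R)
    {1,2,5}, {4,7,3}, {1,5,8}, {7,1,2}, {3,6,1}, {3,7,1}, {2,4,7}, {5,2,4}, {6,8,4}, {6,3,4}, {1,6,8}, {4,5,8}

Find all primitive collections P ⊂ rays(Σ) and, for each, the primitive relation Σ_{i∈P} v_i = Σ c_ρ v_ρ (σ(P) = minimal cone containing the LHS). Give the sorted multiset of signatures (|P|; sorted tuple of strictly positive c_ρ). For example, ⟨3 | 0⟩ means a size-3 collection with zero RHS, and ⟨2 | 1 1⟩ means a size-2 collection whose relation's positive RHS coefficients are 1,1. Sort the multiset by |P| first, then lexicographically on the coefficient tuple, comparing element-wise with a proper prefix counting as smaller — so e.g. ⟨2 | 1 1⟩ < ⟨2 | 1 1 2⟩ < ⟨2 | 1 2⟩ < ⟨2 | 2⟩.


Primitive collections (10):

  P={2,8}:  v_{2} + v_{8} = 0 ; sig = ⟨2 | 0⟩
  P={3,5}:  v_{3} + v_{5} = 0 ; sig = ⟨2 | 0⟩
  P={1,4}:  v_{1} + v_{4} = v_{3} ; sig = ⟨2 | 1⟩
  P={2,3}:  v_{2} + v_{3} = v_{7} ; sig = ⟨2 | 1⟩
  P={2,6}:  v_{2} + v_{6} = v_{3} ; sig = ⟨2 | 1⟩
  P={3,8}:  v_{3} + v_{8} = v_{6} ; sig = ⟨2 | 1⟩
  P={5,6}:  v_{5} + v_{6} = v_{8} ; sig = ⟨2 | 1⟩
  P={5,7}:  v_{5} + v_{7} = v_{2} ; sig = ⟨2 | 1⟩
  P={7,8}:  v_{7} + v_{8} = v_{3} ; sig = ⟨2 | 1⟩
  P={6,7}:  v_{6} + v_{7} = 2·v_{3} ; sig = ⟨2 | 2⟩

so the primitive-relation signature multiset is
    |P|=2: 10 collections, coeffs (), (), (1), (1), (1), (1), (1), (1), (1), (2)


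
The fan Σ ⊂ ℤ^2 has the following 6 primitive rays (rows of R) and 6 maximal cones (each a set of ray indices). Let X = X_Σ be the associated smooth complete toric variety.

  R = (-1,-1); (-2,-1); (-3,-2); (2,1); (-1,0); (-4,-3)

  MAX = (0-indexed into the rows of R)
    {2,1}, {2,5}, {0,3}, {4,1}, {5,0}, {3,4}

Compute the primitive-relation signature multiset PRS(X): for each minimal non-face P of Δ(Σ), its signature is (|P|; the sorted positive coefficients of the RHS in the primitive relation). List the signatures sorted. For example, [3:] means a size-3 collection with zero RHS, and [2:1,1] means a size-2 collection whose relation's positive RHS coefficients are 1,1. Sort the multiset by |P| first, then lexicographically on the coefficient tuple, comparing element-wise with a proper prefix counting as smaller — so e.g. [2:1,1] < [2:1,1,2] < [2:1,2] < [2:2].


Δ(Σ) — 6 vertices, 9 min non-faces:

  P={1,3}:  v_{1} + v_{3} = 0 — sig = [2:]
  P={0,1}:  v_{0} + v_{1} = v_{2} — sig = [2:1]
  P={0,2}:  v_{0} + v_{2} = v_{5} — sig = [2:1]
  P={0,4}:  v_{0} + v_{4} = v_{1} — sig = [2:1]
  P={2,3}:  v_{2} + v_{3} = v_{0} — sig = [2:1]
  P={4,5}:  v_{4} + v_{5} = v_{1} + v_{2} — sig = [2:1,1]
  P={1,5}:  v_{1} + v_{5} = 2·v_{2} — sig = [2:2]
  P={2,4}:  v_{2} + v_{4} = 2·v_{1} — sig = [2:2]
  P={3,5}:  v_{3} + v_{5} = 2·v_{0} — sig = [2:2]

Hence PRS(X_Σ) =
[[2:], [2:1], [2:1], [2:1], [2:1], [2:1,1], [2:2], [2:2], [2:2]]


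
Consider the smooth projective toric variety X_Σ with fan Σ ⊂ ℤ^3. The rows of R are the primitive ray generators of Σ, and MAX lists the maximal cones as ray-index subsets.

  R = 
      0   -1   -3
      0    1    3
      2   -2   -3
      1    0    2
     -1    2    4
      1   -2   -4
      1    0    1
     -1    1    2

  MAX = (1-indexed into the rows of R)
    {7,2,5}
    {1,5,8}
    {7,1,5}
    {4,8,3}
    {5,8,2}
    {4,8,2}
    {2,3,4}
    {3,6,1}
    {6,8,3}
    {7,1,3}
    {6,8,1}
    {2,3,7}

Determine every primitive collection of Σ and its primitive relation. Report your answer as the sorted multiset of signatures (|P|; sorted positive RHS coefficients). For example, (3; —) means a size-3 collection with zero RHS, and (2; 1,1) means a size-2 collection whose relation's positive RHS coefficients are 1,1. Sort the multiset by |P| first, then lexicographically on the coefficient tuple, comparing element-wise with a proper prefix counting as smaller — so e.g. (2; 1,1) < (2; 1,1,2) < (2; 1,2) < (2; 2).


12 minimal non-faces of Δ(Σ) (on 8 rays):

  • {1,2}:  v_{1} + v_{2} = 0  ⟹  sig = (2; —)
  • {5,6}:  v_{5} + v_{6} = 0  ⟹  sig = (2; —)
  • {3,5}:  v_{3} + v_{5} = v_{7}  ⟹  sig = (2; 1)
  • {6,7}:  v_{6} + v_{7} = v_{3}  ⟹  sig = (2; 1)
  • {7,8}:  v_{7} + v_{8} = v_{2}  ⟹  sig = (2; 1)
  • {1,4}:  v_{1} + v_{4} = v_{3} + v_{8}  ⟹  sig = (2; 1,1)
  • {2,6}:  v_{2} + v_{6} = v_{3} + v_{8}  ⟹  sig = (2; 1,1)
  • {4,7}:  v_{4} + v_{7} = 2·v_{2} + v_{3}  ⟹  sig = (2; 1,2)
  • {4,5}:  v_{4} + v_{5} = 2·v_{2}  ⟹  sig = (2; 2)
  • {4,6}:  v_{4} + v_{6} = 2·v_{3} + 2·v_{8}  ⟹  sig = (2; 2,2)
  • {1,3,8}:  v_{1} + v_{3} + v_{8} = v_{6}  ⟹  sig = (3; 1)
  • {2,3,8}:  v_{2} + v_{3} + v_{8} = v_{4}  ⟹  sig = (3; 1)

Signatures (|P|; sorted positive RHS coefficients), sorted:
    |P|=2: 10 collections, coeffs (), (), (1), (1), (1), (1,1), (1,1), (1,2), (2), (2,2)
    |P|=3: 2 collections, coeffs (1), (1)


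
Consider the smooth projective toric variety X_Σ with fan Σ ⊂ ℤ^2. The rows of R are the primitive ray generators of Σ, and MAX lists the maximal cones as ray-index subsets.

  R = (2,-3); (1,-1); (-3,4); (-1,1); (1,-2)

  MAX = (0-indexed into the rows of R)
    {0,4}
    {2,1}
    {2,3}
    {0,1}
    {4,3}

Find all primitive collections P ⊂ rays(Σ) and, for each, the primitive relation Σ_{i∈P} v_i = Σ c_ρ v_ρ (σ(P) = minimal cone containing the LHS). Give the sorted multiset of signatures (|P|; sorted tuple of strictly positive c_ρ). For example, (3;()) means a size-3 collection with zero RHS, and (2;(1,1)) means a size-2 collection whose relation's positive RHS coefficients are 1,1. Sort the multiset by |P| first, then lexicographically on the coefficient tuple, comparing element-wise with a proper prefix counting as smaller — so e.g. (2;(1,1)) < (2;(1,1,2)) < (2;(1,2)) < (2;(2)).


Minimal non-faces — 5 found among 5 rays, 5 max cones:

  P={1,3}:  v_{1} + v_{3} = 0  ⟹  sig = (2;())
  P={0,2}:  v_{0} + v_{2} = v_{3}  ⟹  sig = (2;(1))
  P={0,3}:  v_{0} + v_{3} = v_{4}  ⟹  sig = (2;(1))
  P={1,4}:  v_{1} + v_{4} = v_{0}  ⟹  sig = (2;(1))
  P={2,4}:  v_{2} + v_{4} = 2·v_{3}  ⟹  sig = (2;(2))

Sorted signature multiset PRS(X):
    (2;())
    (2;(1))
    (2;(1))
    (2;(1))
    (2;(2))


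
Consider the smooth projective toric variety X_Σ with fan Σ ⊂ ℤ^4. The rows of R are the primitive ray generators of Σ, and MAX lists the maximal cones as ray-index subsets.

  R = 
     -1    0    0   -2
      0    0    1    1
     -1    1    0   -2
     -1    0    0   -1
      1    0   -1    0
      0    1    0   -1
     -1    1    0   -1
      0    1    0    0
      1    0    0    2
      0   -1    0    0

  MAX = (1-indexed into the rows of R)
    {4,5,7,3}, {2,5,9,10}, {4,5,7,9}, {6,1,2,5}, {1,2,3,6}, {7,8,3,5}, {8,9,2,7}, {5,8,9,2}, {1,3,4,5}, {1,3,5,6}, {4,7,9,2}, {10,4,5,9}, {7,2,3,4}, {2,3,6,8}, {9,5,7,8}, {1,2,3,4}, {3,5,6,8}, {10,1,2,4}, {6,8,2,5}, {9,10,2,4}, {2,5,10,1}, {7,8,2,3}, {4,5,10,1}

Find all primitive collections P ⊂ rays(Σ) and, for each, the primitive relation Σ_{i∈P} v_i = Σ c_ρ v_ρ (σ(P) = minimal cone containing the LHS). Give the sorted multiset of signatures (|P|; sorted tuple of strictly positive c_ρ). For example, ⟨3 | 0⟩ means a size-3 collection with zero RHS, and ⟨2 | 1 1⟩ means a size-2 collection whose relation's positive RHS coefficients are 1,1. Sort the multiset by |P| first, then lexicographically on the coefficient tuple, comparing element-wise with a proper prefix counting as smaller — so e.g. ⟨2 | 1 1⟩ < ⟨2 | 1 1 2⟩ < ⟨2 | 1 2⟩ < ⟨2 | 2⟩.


15 minimal non-faces of Δ(Σ) (on 10 rays):

  P={1,9}:  v_{1} + v_{9} = 0  →  sig = ⟨2 | 0⟩
  P={8,10}:  v_{8} + v_{10} = 0  →  sig = ⟨2 | 0⟩
  P={1,8}:  v_{1} + v_{8} = v_{3}  →  sig = ⟨2 | 1⟩
  P={3,9}:  v_{3} + v_{9} = v_{8}  →  sig = ⟨2 | 1⟩
  P={3,10}:  v_{3} + v_{10} = v_{1}  →  sig = ⟨2 | 1⟩
  P={4,6}:  v_{4} + v_{6} = v_{3}  →  sig = ⟨2 | 1⟩
  P={4,8}:  v_{4} + v_{8} = v_{7}  →  sig = ⟨2 | 1⟩
  P={7,10}:  v_{7} + v_{10} = v_{4}  →  sig = ⟨2 | 1⟩
  P={1,7}:  v_{1} + v_{7} = v_{3} + v_{4}  →  sig = ⟨2 | 1 1⟩
  P={6,7}:  v_{6} + v_{7} = v_{3} + v_{8}  →  sig = ⟨2 | 1 1⟩
  P={6,9}:  v_{6} + v_{9} = v_{2} + v_{5} + v_{8}  →  sig = ⟨2 | 1 1 1⟩
  P={6,10}:  v_{6} + v_{10} = v_{1} + v_{2} + v_{5}  →  sig = ⟨2 | 1 1 1⟩
  P={2,4,5}:  v_{2} + v_{4} + v_{5} = 0  →  sig = ⟨3 | 0⟩
  P={2,3,5}:  v_{2} + v_{3} + v_{5} = v_{6}  →  sig = ⟨3 | 1⟩
  P={2,5,7}:  v_{2} + v_{5} + v_{7} = v_{8}  →  sig = ⟨3 | 1⟩

so the primitive-relation signature multiset is
    ⟨2 | 0⟩
    ⟨2 | 0⟩
    ⟨2 | 1⟩
    ⟨2 | 1⟩
    ⟨2 | 1⟩
    ⟨2 | 1⟩
    ⟨2 | 1⟩
    ⟨2 | 1⟩
    ⟨2 | 1 1⟩
    ⟨2 | 1 1⟩
    ⟨2 | 1 1 1⟩
    ⟨2 | 1 1 1⟩
    ⟨3 | 0⟩
    ⟨3 | 1⟩
    ⟨3 | 1⟩


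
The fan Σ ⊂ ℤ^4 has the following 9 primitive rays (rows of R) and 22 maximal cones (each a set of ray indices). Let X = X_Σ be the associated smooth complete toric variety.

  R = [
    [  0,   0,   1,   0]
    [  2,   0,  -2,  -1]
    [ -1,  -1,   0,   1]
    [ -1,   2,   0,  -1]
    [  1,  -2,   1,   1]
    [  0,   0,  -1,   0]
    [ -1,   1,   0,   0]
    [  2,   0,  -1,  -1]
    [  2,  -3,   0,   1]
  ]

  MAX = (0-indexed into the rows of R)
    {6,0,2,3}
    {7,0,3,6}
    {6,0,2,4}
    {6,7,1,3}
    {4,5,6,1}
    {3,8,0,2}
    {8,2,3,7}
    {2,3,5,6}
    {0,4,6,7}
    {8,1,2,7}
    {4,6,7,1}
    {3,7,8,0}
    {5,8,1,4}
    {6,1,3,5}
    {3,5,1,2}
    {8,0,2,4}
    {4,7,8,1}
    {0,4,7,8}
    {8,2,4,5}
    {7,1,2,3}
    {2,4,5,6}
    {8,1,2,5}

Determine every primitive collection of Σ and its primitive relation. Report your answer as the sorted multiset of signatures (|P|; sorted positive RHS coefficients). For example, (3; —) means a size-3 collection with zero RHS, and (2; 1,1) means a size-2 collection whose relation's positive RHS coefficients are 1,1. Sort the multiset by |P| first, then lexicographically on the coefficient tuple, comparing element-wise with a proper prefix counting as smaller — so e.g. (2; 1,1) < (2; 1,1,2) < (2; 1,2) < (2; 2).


The 12 primitive collections of Σ (r=9, n=4):

  {0,5}:  v_{0} + v_{5} = 0 — sig = (2; —)
  {0,1}:  v_{0} + v_{1} = v_{7} — sig = (2; 1)
  {3,4}:  v_{3} + v_{4} = v_{0} — sig = (2; 1)
  {5,7}:  v_{5} + v_{7} = v_{1} — sig = (2; 1)
  {6,8}:  v_{6} + v_{8} = v_{4} + v_{5} — sig = (2; 1,1)
  {2,4,7}:  v_{2} + v_{4} + v_{7} = v_{8} — sig = (3; 1)
  {2,6,7}:  v_{2} + v_{6} + v_{7} = v_{5} — sig = (3; 1)
  {0,2,7}:  v_{0} + v_{2} + v_{7} = v_{3} + v_{8} — sig = (3; 1,1)
  {1,2,4}:  v_{1} + v_{2} + v_{4} = v_{5} + v_{8} — sig = (3; 1,1)
  {3,5,8}:  v_{3} + v_{5} + v_{8} = v_{2} + v_{7} — sig = (3; 1,1)
  {1,3,8}:  v_{1} + v_{3} + v_{8} = v_{2} + 2·v_{7} — sig = (3; 1,2)
  {1,2,6}:  v_{1} + v_{2} + v_{6} = 2·v_{5} — sig = (3; 2)

Signatures (|P|; sorted positive RHS coefficients), sorted:
    |P|=2: 5 collections, coeffs (), (1), (1), (1), (1,1)
    |P|=3: 7 collections, coeffs (1), (1), (1,1), (1,1), (1,1), (1,2), (2)


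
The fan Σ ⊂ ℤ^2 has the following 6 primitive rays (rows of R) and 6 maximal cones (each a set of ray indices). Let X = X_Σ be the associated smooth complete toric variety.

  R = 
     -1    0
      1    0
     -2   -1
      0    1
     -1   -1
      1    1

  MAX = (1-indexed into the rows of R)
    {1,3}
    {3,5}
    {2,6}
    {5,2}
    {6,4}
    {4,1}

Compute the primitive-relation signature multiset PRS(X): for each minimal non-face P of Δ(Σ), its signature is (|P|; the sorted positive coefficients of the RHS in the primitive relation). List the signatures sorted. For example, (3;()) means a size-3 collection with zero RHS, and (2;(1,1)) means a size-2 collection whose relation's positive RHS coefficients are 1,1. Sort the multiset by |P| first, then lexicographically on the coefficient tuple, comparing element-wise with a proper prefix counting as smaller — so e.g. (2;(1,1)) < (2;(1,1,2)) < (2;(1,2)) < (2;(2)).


Δ(Σ) — 6 vertices, 9 min non-faces:

  • {1,2}:  v_{1} + v_{2} = 0  so sig = (2;())
  • {5,6}:  v_{5} + v_{6} = 0  so sig = (2;())
  • {1,5}:  v_{1} + v_{5} = v_{3}  so sig = (2;(1))
  • {1,6}:  v_{1} + v_{6} = v_{4}  so sig = (2;(1))
  • {2,3}:  v_{2} + v_{3} = v_{5}  so sig = (2;(1))
  • {2,4}:  v_{2} + v_{4} = v_{6}  so sig = (2;(1))
  • {3,6}:  v_{3} + v_{6} = v_{1}  so sig = (2;(1))
  • {4,5}:  v_{4} + v_{5} = v_{1}  so sig = (2;(1))
  • {3,4}:  v_{3} + v_{4} = 2·v_{1}  so sig = (2;(2))

so the primitive-relation signature multiset is
    |P|=2: 9 collections, coeffs (), (), (1), (1), (1), (1), (1), (1), (2)


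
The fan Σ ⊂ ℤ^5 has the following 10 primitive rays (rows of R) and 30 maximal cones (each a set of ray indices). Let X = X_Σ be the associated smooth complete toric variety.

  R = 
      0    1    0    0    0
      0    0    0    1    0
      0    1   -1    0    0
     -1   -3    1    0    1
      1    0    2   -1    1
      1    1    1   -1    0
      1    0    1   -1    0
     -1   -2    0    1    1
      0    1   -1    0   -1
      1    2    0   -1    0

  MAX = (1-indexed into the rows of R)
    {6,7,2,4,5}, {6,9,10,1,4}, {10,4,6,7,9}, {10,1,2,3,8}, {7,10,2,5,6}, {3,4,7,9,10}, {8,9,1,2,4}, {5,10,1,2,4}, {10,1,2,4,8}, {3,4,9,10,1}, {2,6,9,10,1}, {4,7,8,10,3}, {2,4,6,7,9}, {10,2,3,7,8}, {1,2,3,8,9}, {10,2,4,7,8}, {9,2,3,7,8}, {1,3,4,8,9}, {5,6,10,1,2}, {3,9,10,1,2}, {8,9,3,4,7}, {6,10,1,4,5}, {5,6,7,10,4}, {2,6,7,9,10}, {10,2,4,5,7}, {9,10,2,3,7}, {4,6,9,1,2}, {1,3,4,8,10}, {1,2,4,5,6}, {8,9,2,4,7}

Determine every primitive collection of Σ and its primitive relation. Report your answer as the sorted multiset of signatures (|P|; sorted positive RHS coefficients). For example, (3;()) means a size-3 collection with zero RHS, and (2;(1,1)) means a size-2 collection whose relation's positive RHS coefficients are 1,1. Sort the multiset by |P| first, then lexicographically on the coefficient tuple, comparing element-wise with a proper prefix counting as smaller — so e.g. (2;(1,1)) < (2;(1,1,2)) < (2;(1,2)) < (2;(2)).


Primitive collections (10):

  P={1,7}:  v_{1} + v_{7} = v_{6}  so sig = (2;(1))
  P={3,6}:  v_{3} + v_{6} = v_{10}  so sig = (2;(1))
  P={5,9}:  v_{5} + v_{9} = v_{6}  so sig = (2;(1))
  P={6,8}:  v_{6} + v_{8} = v_{2} + v_{4} + v_{10}  so sig = (2;(1,1,1))
  P={3,5}:  v_{3} + v_{5} = v_{2} + v_{4} + 2·v_{10}  so sig = (2;(1,1,2))
  P={5,8}:  v_{5} + v_{8} = 2·v_{2} + 2·v_{4} + 2·v_{10}  so sig = (2;(2,2,2))
  P={2,3,4}:  v_{2} + v_{3} + v_{4} = v_{8}  so sig = (3;(1))
  P={8,9,10}:  v_{8} + v_{9} + v_{10} = v_{3}  so sig = (3;(1))
  P={2,4,9,10}:  v_{2} + v_{4} + v_{9} + v_{10} = 0  so sig = (4;())
  P={2,4,6,10}:  v_{2} + v_{4} + v_{6} + v_{10} = v_{5}  so sig = (4;(1))

Hence PRS(X_Σ) =
    |P|=2: 6 collections, coeffs (1), (1), (1), (1,1,1), (1,1,2), (2,2,2)
    |P|=3: 2 collections, coeffs (1), (1)
    |P|=4: 2 collections, coeffs (), (1)


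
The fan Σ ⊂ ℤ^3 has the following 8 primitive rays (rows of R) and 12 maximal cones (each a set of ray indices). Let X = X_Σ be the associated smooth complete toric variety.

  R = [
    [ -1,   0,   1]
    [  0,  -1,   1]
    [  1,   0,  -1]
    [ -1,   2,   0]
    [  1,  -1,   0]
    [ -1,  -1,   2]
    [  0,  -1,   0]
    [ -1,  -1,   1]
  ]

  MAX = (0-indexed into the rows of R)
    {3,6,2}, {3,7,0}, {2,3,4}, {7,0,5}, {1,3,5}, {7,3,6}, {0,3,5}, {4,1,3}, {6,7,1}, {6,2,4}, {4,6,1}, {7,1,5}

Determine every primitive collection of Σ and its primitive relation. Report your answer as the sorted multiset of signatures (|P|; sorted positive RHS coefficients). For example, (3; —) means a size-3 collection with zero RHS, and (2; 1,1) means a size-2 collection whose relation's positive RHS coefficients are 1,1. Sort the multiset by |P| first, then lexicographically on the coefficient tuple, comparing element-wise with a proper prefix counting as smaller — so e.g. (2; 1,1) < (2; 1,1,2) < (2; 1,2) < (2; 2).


Σ has 14 primitive collections:

  P = {0,2}:  v_{0} + v_{2} = 0  ⟹  sig = (2; —)
  P = {0,1}:  v_{0} + v_{1} = v_{5}  ⟹  sig = (2; 1)
  P = {0,4}:  v_{0} + v_{4} = v_{1}  ⟹  sig = (2; 1)
  P = {0,6}:  v_{0} + v_{6} = v_{7}  ⟹  sig = (2; 1)
  P = {1,2}:  v_{1} + v_{2} = v_{4}  ⟹  sig = (2; 1)
  P = {2,5}:  v_{2} + v_{5} = v_{1}  ⟹  sig = (2; 1)
  P = {2,7}:  v_{2} + v_{7} = v_{6}  ⟹  sig = (2; 1)
  P = {4,7}:  v_{4} + v_{7} = v_{1} + v_{6}  ⟹  sig = (2; 1,1)
  P = {5,6}:  v_{5} + v_{6} = v_{1} + v_{7}  ⟹  sig = (2; 1,1)
  P = {4,5}:  v_{4} + v_{5} = 2·v_{1}  ⟹  sig = (2; 2)
  P = {3,4,6}:  v_{3} + v_{4} + v_{6} = 0  ⟹  sig = (3; —)
  P = {1,3,6}:  v_{1} + v_{3} + v_{6} = v_{0}  ⟹  sig = (3; 1)
  P = {1,3,7}:  v_{1} + v_{3} + v_{7} = 2·v_{0}  ⟹  sig = (3; 2)
  P = {3,5,7}:  v_{3} + v_{5} + v_{7} = 3·v_{0}  ⟹  sig = (3; 3)

Hence PRS(X_Σ) =
{ (2; —),  (2; 1) ×6,  (2; 1,1) ×2,  (2; 2),  (3; —),  (3; 1),  (3; 2),  (3; 3) }


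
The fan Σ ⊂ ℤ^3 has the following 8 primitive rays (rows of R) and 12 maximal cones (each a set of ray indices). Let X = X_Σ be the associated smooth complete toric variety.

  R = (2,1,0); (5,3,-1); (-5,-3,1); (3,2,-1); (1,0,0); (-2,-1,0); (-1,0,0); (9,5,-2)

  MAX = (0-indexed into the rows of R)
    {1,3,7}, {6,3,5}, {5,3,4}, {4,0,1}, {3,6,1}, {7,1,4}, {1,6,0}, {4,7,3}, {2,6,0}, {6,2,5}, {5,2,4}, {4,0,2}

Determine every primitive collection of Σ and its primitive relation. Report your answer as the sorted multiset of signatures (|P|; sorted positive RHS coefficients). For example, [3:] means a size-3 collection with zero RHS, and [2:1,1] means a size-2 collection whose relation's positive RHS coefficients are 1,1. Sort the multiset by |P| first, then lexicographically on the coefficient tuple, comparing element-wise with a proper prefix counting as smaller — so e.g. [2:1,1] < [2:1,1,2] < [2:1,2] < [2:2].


Primitive collections (11):

  {0,5}:  v_{0} + v_{5} = 0  ⇒ sig = [2:]
  {1,2}:  v_{1} + v_{2} = 0  ⇒ sig = [2:]
  {4,6}:  v_{4} + v_{6} = 0  ⇒ sig = [2:]
  {0,3}:  v_{0} + v_{3} = v_{1}  ⇒ sig = [2:1]
  {1,5}:  v_{1} + v_{5} = v_{3}  ⇒ sig = [2:1]
  {2,3}:  v_{2} + v_{3} = v_{5}  ⇒ sig = [2:1]
  {2,7}:  v_{2} + v_{7} = v_{3} + v_{4}  ⇒ sig = [2:1,1]
  {6,7}:  v_{6} + v_{7} = v_{1} + v_{3}  ⇒ sig = [2:1,1]
  {0,7}:  v_{0} + v_{7} = 2·v_{1} + v_{4}  ⇒ sig = [2:1,2]
  {5,7}:  v_{5} + v_{7} = 2·v_{3} + v_{4}  ⇒ sig = [2:1,2]
  {1,3,4}:  v_{1} + v_{3} + v_{4} = v_{7}  ⇒ sig = [3:1]

Hence PRS(X_Σ) =
    [2:]
    [2:]
    [2:]
    [2:1]
    [2:1]
    [2:1]
    [2:1,1]
    [2:1,1]
    [2:1,2]
    [2:1,2]
    [3:1]


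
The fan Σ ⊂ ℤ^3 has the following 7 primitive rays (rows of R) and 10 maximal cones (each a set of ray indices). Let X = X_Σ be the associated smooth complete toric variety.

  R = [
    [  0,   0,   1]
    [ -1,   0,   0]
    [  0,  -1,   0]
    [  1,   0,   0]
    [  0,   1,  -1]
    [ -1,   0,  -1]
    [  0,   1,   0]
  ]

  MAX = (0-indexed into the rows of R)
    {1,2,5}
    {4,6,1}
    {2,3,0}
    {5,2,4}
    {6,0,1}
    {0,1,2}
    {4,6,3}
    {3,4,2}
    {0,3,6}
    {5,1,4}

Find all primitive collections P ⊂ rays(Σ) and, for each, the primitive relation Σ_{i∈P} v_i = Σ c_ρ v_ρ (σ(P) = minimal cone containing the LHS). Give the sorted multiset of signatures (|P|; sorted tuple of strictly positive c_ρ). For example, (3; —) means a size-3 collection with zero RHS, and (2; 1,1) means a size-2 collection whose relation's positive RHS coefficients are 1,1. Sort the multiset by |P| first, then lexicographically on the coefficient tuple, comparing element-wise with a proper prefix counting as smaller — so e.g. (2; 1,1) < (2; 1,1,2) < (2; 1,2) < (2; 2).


|primitive collections| = 7. Relations:

  • {1,3}:  v_{1} + v_{3} = 0 ; sig = (2; —)
  • {2,6}:  v_{2} + v_{6} = 0 ; sig = (2; —)
  • {0,4}:  v_{0} + v_{4} = v_{6} ; sig = (2; 1)
  • {0,5}:  v_{0} + v_{5} = v_{1} ; sig = (2; 1)
  • {3,5}:  v_{3} + v_{5} = v_{2} + v_{4} ; sig = (2; 1,1)
  • {5,6}:  v_{5} + v_{6} = v_{1} + v_{4} ; sig = (2; 1,1)
  • {1,2,4}:  v_{1} + v_{2} + v_{4} = v_{5} ; sig = (3; 1)

so the primitive-relation signature multiset is
    |P|=2: 6 collections, coeffs (), (), (1), (1), (1,1), (1,1)
    |P|=3: 1 collection, coeffs (1)


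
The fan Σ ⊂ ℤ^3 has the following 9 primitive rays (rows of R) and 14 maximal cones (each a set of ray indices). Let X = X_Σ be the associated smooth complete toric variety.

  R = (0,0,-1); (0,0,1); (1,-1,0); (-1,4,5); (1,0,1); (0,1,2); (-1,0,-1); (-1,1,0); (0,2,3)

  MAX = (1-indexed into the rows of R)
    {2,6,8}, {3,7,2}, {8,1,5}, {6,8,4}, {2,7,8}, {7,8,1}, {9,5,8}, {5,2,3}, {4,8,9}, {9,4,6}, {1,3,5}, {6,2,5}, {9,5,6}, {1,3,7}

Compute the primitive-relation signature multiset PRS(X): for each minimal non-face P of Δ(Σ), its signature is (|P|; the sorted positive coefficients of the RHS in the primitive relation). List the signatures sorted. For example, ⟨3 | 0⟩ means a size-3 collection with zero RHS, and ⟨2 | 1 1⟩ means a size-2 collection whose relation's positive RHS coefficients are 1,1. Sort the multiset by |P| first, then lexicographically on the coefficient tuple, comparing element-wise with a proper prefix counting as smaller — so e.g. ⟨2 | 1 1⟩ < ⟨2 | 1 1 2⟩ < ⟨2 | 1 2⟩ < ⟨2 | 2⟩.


18 collections generate NE(X_Σ); each relation:

  • {1,2}:  v_{1} + v_{2} = 0  ⟹  sig = ⟨2 | 0⟩
  • {3,8}:  v_{3} + v_{8} = 0  ⟹  sig = ⟨2 | 0⟩
  • {5,7}:  v_{5} + v_{7} = 0  ⟹  sig = ⟨2 | 0⟩
  • {1,6}:  v_{1} + v_{6} = v_{5} + v_{8}  ⟹  sig = ⟨2 | 1 1⟩
  • {3,4}:  v_{3} + v_{4} = v_{6} + v_{9}  ⟹  sig = ⟨2 | 1 1⟩
  • {3,6}:  v_{3} + v_{6} = v_{2} + v_{5}  ⟹  sig = ⟨2 | 1 1⟩
  • {3,9}:  v_{3} + v_{9} = v_{5} + v_{6}  ⟹  sig = ⟨2 | 1 1⟩
  • {6,7}:  v_{6} + v_{7} = v_{2} + v_{8}  ⟹  sig = ⟨2 | 1 1⟩
  • {7,9}:  v_{7} + v_{9} = v_{6} + v_{8}  ⟹  sig = ⟨2 | 1 1⟩
  • {1,4}:  v_{1} + v_{4} = v_{5} + 2·v_{8} + v_{9}  ⟹  sig = ⟨2 | 1 1 2⟩
  • {2,4}:  v_{2} + v_{4} = 3·v_{6} + v_{8}  ⟹  sig = ⟨2 | 1 3⟩
  • {2,9}:  v_{2} + v_{9} = 2·v_{6}  ⟹  sig = ⟨2 | 2⟩
  • {4,5}:  v_{4} + v_{5} = 2·v_{9}  ⟹  sig = ⟨2 | 2⟩
  • {1,9}:  v_{1} + v_{9} = 2·v_{5} + 2·v_{8}  ⟹  sig = ⟨2 | 2 2⟩
  • {4,7}:  v_{4} + v_{7} = 2·v_{6} + 2·v_{8}  ⟹  sig = ⟨2 | 2 2⟩
  • {2,5,8}:  v_{2} + v_{5} + v_{8} = v_{6}  ⟹  sig = ⟨3 | 1⟩
  • {5,6,8}:  v_{5} + v_{6} + v_{8} = v_{9}  ⟹  sig = ⟨3 | 1⟩
  • {6,8,9}:  v_{6} + v_{8} + v_{9} = v_{4}  ⟹  sig = ⟨3 | 1⟩

Sorted signature multiset PRS(X):
    ⟨2 | 0⟩
    ⟨2 | 0⟩
    ⟨2 | 0⟩
    ⟨2 | 1 1⟩
    ⟨2 | 1 1⟩
    ⟨2 | 1 1⟩
    ⟨2 | 1 1⟩
    ⟨2 | 1 1⟩
    ⟨2 | 1 1⟩
    ⟨2 | 1 1 2⟩
    ⟨2 | 1 3⟩
    ⟨2 | 2⟩
    ⟨2 | 2⟩
    ⟨2 | 2 2⟩
    ⟨2 | 2 2⟩
    ⟨3 | 1⟩
    ⟨3 | 1⟩
    ⟨3 | 1⟩


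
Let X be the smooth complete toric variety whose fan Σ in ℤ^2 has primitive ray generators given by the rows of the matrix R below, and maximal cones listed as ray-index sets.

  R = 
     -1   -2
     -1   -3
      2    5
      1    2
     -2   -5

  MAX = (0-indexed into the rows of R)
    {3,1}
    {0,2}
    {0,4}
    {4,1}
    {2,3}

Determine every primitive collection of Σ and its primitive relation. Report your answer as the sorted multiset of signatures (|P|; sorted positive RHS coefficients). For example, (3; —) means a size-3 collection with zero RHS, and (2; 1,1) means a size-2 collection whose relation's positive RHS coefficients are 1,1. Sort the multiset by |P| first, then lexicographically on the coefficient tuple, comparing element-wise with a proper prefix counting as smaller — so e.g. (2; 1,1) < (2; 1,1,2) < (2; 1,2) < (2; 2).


Σ has 5 primitive collections:

  P = {0,3}:  v_{0} + v_{3} = 0  so sig = (2; —)
  P = {2,4}:  v_{2} + v_{4} = 0  so sig = (2; —)
  P = {0,1}:  v_{0} + v_{1} = v_{4}  so sig = (2; 1)
  P = {1,2}:  v_{1} + v_{2} = v_{3}  so sig = (2; 1)
  P = {3,4}:  v_{3} + v_{4} = v_{1}  so sig = (2; 1)

Signatures (|P|; sorted positive RHS coefficients), sorted:
    (2; —)
    (2; —)
    (2; 1)
    (2; 1)
    (2; 1)


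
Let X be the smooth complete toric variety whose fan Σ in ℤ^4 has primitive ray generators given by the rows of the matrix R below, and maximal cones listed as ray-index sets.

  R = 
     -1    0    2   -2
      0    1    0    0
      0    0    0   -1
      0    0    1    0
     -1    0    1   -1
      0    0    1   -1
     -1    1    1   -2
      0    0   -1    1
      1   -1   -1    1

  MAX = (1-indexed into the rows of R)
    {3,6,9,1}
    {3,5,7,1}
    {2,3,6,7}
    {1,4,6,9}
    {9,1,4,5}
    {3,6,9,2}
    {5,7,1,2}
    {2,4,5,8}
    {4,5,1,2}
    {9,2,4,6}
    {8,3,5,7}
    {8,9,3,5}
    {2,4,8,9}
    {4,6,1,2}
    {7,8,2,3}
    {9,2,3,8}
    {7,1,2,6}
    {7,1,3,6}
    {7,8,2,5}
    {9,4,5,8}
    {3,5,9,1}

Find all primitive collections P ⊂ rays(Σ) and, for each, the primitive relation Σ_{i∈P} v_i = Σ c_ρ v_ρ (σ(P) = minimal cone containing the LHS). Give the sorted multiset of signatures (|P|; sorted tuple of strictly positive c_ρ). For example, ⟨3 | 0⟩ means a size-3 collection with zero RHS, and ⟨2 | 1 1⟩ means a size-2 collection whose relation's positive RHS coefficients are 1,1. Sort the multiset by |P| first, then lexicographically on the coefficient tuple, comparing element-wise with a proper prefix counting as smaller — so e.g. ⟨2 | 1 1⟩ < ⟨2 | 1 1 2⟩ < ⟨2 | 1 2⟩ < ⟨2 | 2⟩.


10 collections generate NE(X_Σ); each relation:

  P={6,8}:  v_{6} + v_{8} = 0  →  sig = ⟨2 | 0⟩
  P={1,8}:  v_{1} + v_{8} = v_{5}  →  sig = ⟨2 | 1⟩
  P={3,4}:  v_{3} + v_{4} = v_{6}  →  sig = ⟨2 | 1⟩
  P={5,6}:  v_{5} + v_{6} = v_{1}  →  sig = ⟨2 | 1⟩
  P={7,9}:  v_{7} + v_{9} = v_{3}  →  sig = ⟨2 | 1⟩
  P={4,7}:  v_{4} + v_{7} = v_{1} + v_{2}  →  sig = ⟨2 | 1 1⟩
  P={2,5,9}:  v_{2} + v_{5} + v_{9} = 0  →  sig = ⟨3 | 0⟩
  P={1,2,9}:  v_{1} + v_{2} + v_{9} = v_{6}  →  sig = ⟨3 | 1⟩
  P={2,3,5}:  v_{2} + v_{3} + v_{5} = v_{7}  →  sig = ⟨3 | 1⟩
  P={1,2,3}:  v_{1} + v_{2} + v_{3} = v_{6} + v_{7}  →  sig = ⟨3 | 1 1⟩

Sorted signature multiset PRS(X):
    ⟨2 | 0⟩
    ⟨2 | 1⟩
    ⟨2 | 1⟩
    ⟨2 | 1⟩
    ⟨2 | 1⟩
    ⟨2 | 1 1⟩
    ⟨3 | 0⟩
    ⟨3 | 1⟩
    ⟨3 | 1⟩
    ⟨3 | 1 1⟩


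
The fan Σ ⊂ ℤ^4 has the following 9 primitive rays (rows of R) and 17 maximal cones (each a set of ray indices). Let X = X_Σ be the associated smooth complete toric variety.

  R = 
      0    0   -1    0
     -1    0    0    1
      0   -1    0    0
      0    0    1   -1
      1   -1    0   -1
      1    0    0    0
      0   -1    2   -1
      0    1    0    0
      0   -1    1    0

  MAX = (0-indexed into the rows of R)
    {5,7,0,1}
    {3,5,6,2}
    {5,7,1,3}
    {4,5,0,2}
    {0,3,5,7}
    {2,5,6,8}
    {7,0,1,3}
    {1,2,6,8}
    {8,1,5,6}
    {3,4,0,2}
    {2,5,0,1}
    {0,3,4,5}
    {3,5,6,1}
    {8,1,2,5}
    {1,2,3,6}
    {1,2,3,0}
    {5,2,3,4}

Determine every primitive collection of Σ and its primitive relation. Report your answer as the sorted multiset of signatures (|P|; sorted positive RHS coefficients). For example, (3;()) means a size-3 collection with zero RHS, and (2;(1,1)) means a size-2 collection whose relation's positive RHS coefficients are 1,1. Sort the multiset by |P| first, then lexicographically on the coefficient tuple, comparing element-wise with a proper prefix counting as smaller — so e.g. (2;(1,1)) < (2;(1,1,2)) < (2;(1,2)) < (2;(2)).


Primitive collections (14):

  P = {2,7}:  v_{2} + v_{7} = 0  →  sig = (2;())
  P = {0,8}:  v_{0} + v_{8} = v_{2}  →  sig = (2;(1))
  P = {1,4}:  v_{1} + v_{4} = v_{2}  →  sig = (2;(1))
  P = {3,8}:  v_{3} + v_{8} = v_{6}  →  sig = (2;(1))
  P = {0,6}:  v_{0} + v_{6} = v_{2} + v_{3}  →  sig = (2;(1,1))
  P = {4,7}:  v_{4} + v_{7} = v_{0} + v_{3} + v_{5}  →  sig = (2;(1,1,1))
  P = {7,8}:  v_{7} + v_{8} = v_{1} + v_{3} + v_{5}  →  sig = (2;(1,1,1))
  P = {4,8}:  v_{4} + v_{8} = 2·v_{2} + v_{3} + v_{5}  →  sig = (2;(1,1,2))
  P = {6,7}:  v_{6} + v_{7} = v_{1} + 2·v_{3} + v_{5}  →  sig = (2;(1,1,2))
  P = {4,6}:  v_{4} + v_{6} = 2·v_{2} + 2·v_{3} + v_{5}  →  sig = (2;(1,2,2))
  P = {0,1,3,5}:  v_{0} + v_{1} + v_{3} + v_{5} = 0  →  sig = (4;())
  P = {0,2,3,5}:  v_{0} + v_{2} + v_{3} + v_{5} = v_{4}  →  sig = (4;(1))
  P = {1,2,3,5}:  v_{1} + v_{2} + v_{3} + v_{5} = v_{8}  →  sig = (4;(1))
  P = {1,2,5,6}:  v_{1} + v_{2} + v_{5} + v_{6} = 2·v_{8}  →  sig = (4;(2))

Signatures (|P|; sorted positive RHS coefficients), sorted:
    |P|=2: 10 collections, coeffs (), (1), (1), (1), (1,1), (1,1,1), (1,1,1), (1,1,2), (1,1,2), (1,2,2)
    |P|=4: 4 collections, coeffs (), (1), (1), (2)


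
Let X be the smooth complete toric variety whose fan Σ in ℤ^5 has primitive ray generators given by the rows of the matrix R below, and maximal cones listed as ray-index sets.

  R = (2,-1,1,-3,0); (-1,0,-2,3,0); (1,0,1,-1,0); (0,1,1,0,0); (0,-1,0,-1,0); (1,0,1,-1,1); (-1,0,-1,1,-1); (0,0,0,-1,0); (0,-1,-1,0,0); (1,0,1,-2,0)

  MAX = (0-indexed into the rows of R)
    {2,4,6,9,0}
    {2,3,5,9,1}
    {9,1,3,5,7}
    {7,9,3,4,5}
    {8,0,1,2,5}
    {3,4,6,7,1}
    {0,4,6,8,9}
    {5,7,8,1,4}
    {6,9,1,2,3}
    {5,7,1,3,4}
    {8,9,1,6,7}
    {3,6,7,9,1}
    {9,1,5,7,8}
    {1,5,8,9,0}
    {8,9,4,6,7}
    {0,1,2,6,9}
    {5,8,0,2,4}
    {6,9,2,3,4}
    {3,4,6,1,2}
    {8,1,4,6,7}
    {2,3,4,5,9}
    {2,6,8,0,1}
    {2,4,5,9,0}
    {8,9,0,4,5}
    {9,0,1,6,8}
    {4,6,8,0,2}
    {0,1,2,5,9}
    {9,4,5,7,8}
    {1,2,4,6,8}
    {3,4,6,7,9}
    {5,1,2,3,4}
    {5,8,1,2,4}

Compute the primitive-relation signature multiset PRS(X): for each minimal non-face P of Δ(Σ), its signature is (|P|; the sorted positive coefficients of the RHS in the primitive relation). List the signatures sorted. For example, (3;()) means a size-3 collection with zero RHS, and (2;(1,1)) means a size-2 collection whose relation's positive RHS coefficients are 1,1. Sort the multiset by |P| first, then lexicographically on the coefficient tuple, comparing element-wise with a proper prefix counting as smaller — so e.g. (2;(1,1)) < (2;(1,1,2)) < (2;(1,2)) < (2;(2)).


8 minimal non-faces of Δ(Σ) (on 10 rays):

  • {3,8}:  v_{3} + v_{8} = 0  ⟹  sig = (2;())
  • {5,6}:  v_{5} + v_{6} = 0  ⟹  sig = (2;())
  • {2,7}:  v_{2} + v_{7} = v_{9}  ⟹  sig = (2;(1))
  • {0,3}:  v_{0} + v_{3} = v_{2} + v_{9}  ⟹  sig = (2;(1,1))
  • {0,7}:  v_{0} + v_{7} = v_{8} + 2·v_{9}  ⟹  sig = (2;(1,2))
  • {1,4,9}:  v_{1} + v_{4} + v_{9} = v_{8}  ⟹  sig = (3;(1))
  • {2,8,9}:  v_{2} + v_{8} + v_{9} = v_{0}  ⟹  sig = (3;(1))
  • {0,1,4}:  v_{0} + v_{1} + v_{4} = v_{2} + 2·v_{8}  ⟹  sig = (3;(1,2))

Hence PRS(X_Σ) =
[(2;()), (2;()), (2;(1)), (2;(1,1)), (2;(1,2)), (3;(1)), (3;(1)), (3;(1,2))]
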